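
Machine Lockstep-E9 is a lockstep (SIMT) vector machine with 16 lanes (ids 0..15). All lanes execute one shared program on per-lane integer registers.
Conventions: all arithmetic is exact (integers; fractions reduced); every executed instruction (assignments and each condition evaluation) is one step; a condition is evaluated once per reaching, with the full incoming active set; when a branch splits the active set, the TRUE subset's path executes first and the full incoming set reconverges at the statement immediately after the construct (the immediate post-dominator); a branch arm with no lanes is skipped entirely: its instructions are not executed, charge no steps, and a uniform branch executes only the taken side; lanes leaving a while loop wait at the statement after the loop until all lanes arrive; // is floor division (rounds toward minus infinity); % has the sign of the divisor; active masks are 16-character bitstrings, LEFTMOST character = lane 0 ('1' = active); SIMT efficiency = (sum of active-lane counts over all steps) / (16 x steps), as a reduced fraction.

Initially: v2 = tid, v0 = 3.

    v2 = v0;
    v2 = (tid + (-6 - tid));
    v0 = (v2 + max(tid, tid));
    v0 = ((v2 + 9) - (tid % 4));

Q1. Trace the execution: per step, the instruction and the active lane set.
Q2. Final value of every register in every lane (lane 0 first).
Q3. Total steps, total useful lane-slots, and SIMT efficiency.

step 0: v2 <- v0                     1111111111111111
step 1: v2 <- (tid + (-6 - tid))     1111111111111111
step 2: v0 <- (v2 + max(tid, tid))   1111111111111111
step 3: v0 <- ((v2 + 9) - (tid % 4)) 1111111111111111

Answer: 4 steps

v2: -6,-6,-6,-6,-6,-6,-6,-6,-6,-6,-6,-6,-6,-6,-6,-6
v0: 3,2,1,0,3,2,1,0,3,2,1,0,3,2,1,0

steps = 4; useful = 64; efficiency = 64/64 = 1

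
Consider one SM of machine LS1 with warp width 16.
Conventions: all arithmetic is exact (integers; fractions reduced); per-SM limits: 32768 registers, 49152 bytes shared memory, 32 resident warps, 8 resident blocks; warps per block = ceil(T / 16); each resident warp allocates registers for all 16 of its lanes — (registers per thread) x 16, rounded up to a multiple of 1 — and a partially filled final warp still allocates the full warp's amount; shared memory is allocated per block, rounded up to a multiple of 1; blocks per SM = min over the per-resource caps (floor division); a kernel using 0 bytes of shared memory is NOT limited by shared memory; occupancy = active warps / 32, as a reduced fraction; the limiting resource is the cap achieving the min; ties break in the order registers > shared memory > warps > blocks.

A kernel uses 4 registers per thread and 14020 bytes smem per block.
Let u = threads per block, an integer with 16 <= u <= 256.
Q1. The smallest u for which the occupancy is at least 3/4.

Answer: u = 113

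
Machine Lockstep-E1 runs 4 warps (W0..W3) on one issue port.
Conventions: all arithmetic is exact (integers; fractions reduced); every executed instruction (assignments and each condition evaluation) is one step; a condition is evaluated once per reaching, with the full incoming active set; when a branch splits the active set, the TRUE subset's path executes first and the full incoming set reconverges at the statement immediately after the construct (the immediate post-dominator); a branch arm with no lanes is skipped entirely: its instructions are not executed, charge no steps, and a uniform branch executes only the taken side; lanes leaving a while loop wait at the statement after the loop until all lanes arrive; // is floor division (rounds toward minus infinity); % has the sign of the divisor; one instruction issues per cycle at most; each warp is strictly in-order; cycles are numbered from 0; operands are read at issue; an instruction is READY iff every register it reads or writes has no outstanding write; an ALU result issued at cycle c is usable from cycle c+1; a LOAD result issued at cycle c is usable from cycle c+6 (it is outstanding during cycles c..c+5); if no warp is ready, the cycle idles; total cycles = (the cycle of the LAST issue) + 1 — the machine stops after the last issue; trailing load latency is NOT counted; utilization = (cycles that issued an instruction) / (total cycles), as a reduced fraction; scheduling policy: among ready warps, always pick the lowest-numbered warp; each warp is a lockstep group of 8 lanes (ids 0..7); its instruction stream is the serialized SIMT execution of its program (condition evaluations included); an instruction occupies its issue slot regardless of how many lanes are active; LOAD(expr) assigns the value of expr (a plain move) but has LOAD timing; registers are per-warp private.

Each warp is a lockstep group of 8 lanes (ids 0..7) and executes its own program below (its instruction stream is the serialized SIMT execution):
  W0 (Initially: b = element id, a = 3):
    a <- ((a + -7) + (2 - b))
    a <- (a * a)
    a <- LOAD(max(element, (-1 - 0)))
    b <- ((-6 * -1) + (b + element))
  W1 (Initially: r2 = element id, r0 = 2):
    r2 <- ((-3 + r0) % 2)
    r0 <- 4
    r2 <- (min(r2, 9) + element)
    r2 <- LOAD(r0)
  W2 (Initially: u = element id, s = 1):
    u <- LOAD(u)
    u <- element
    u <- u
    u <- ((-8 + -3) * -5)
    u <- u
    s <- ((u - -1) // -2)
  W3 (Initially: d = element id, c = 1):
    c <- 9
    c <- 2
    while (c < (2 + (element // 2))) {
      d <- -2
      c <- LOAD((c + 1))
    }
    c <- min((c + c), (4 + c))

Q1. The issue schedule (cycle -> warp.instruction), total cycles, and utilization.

cycle 0: W0.I0
cycle 1: W0.I1
cycle 2: W0.I2
cycle 3: W0.I3
cycle 4: W1.I0
cycle 5: W1.I1
cycle 6: W1.I2
cycle 7: W1.I3
cycle 8: W2.I0
cycle 9: W3.I0
cycle 10: W3.I1
cycle 11: W3.I2
cycle 12: W3.I3
cycle 13: W3.I4
cycle 14: W2.I1
cycle 15: W2.I2
cycle 16: W2.I3
cycle 17: W2.I4
cycle 18: W2.I5
cycle 19: W3.I5
cycle 20: W3.I6
cycle 21: W3.I7
cycle 22: idle
cycle 23: idle
cycle 24: idle
cycle 25: idle
cycle 26: idle
cycle 27: W3.I8
cycle 28: W3.I9
cycle 29: W3.I10
cycle 30: idle
cycle 31: idle
cycle 32: idle
cycle 33: idle
cycle 34: idle
cycle 35: W3.I11
cycle 36: W3.I12

Answer: 37 cycles, utilization 27/37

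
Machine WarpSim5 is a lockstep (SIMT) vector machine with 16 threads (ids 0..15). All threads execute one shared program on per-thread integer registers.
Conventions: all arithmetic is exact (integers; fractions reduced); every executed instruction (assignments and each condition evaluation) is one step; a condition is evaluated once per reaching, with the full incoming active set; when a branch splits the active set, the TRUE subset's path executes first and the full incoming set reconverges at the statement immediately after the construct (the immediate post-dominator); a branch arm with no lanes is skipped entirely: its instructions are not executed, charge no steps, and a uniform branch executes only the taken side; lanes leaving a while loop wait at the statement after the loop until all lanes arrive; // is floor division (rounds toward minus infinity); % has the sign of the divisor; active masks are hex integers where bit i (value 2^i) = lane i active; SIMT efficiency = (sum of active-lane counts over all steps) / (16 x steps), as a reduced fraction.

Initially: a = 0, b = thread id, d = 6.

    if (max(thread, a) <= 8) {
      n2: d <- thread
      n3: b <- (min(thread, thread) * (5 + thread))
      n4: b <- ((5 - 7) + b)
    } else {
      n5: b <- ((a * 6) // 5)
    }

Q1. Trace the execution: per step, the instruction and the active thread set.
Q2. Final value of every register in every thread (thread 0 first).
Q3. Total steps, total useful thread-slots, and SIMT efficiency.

step 0: eval (max(thread, a) <= 8)   0xffff
step 1: d <- thread                  0x01ff
step 2: b <- (min(thread, thread) * (5 + thread)) 0x01ff
step 3: b <- ((5 - 7) + b)           0x01ff
step 4: b <- ((a * 6) // 5)          0xfe00

Answer: 5 steps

a: 0,0,0,0,0,0,0,0,0,0,0,0,0,0,0,0
b: -2,4,12,22,34,48,64,82,102,0,0,0,0,0,0,0
d: 0,1,2,3,4,5,6,7,8,6,6,6,6,6,6,6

steps = 5; useful = 50; efficiency = 50/80 = 5/8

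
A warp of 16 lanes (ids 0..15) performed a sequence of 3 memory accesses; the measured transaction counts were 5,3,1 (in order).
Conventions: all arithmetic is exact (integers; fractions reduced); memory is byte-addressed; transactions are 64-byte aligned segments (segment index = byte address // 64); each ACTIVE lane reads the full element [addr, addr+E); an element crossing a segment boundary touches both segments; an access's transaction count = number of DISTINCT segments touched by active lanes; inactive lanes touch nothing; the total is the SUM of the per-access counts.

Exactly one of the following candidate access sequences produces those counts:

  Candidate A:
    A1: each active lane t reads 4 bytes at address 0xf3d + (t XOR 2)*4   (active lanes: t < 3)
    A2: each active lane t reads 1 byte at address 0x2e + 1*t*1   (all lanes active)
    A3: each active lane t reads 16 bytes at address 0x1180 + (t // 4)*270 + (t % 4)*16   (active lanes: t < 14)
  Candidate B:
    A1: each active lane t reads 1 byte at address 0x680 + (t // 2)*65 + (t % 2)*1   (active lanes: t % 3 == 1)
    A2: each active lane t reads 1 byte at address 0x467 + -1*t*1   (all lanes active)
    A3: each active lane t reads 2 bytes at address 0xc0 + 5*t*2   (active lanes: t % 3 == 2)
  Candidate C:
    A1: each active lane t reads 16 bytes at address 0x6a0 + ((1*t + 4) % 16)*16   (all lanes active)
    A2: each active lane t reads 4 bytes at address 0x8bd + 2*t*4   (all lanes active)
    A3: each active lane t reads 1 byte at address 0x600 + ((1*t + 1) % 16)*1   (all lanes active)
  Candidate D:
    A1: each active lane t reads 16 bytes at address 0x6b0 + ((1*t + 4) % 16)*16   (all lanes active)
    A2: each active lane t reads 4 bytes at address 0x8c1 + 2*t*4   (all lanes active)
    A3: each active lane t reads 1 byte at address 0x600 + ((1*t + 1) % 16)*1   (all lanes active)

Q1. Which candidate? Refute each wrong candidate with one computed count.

A: A1 gives 2 transactions, not 5
B: A2 gives 1 transaction, not 3
D: A2 gives 2 transactions, not 3
C: all counts match (5,3,1)

Answer: C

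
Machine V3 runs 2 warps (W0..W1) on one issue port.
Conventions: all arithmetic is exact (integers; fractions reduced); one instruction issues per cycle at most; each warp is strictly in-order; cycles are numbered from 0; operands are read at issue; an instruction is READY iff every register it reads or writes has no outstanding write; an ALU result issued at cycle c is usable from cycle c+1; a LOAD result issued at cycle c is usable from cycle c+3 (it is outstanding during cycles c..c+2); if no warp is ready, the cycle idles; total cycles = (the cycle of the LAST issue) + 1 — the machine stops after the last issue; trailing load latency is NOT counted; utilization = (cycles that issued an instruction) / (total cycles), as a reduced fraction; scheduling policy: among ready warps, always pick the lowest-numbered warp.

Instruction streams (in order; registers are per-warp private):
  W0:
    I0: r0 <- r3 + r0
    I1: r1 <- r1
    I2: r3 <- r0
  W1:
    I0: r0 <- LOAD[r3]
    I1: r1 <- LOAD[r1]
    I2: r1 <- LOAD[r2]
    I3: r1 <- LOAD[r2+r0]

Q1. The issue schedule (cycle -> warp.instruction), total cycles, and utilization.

cycle 0: W0.I0
cycle 1: W0.I1
cycle 2: W0.I2
cycle 3: W1.I0
cycle 4: W1.I1
cycle 5: idle
cycle 6: idle
cycle 7: W1.I2
cycle 8: idle
cycle 9: idle
cycle 10: W1.I3

Answer: 11 cycles, utilization 7/11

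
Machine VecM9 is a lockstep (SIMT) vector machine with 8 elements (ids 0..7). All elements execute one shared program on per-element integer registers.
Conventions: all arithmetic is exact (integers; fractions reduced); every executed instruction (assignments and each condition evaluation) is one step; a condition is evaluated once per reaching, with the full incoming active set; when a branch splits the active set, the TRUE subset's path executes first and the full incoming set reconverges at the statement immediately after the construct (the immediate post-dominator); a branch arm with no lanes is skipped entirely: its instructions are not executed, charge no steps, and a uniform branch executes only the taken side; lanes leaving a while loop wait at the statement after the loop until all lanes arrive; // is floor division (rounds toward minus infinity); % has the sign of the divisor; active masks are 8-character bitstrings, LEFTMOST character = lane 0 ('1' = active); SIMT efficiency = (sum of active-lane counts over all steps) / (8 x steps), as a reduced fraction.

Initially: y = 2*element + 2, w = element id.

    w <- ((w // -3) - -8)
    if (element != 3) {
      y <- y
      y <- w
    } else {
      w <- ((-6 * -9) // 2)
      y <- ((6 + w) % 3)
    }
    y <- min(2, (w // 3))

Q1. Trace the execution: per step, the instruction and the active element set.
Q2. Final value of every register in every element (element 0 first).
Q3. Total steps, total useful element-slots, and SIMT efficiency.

step 0: w <- ((w // -3) - -8)        11111111
step 1: eval (element != 3)          11111111
step 2: y <- y                       11101111
step 3: y <- w                       11101111
step 4: w <- ((-6 * -9) // 2)        00010000
step 5: y <- ((6 + w) % 3)           00010000
step 6: y <- min(2, (w // 3))        11111111

Answer: 7 steps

y: 2,2,2,2,2,2,2,1
w: 8,7,7,27,6,6,6,5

steps = 7; useful = 40; efficiency = 40/56 = 5/7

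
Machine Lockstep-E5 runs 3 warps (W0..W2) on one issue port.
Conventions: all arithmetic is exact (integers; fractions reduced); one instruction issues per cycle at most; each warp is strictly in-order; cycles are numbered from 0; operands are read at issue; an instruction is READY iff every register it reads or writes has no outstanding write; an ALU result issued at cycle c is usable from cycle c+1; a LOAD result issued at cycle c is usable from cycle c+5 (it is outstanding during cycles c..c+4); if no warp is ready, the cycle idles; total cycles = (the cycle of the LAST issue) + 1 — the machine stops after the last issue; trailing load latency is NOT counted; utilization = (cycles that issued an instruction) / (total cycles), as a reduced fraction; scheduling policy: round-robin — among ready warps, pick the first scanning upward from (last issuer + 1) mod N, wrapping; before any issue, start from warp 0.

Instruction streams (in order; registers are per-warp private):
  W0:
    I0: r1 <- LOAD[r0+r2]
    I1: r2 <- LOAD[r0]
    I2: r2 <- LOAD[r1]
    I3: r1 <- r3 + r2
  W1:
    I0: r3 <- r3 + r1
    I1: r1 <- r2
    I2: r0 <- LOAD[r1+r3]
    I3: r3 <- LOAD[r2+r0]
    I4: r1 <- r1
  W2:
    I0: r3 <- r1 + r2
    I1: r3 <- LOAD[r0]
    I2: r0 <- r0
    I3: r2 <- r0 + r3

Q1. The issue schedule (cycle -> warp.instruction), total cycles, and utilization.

cycle 0: W0.I0
cycle 1: W1.I0
cycle 2: W2.I0
cycle 3: W0.I1
cycle 4: W1.I1
cycle 5: W2.I1
cycle 6: W1.I2
cycle 7: W2.I2
cycle 8: W0.I2
cycle 9: idle
cycle 10: W2.I3
cycle 11: W1.I3
cycle 12: W1.I4
cycle 13: W0.I3

Answer: 14 cycles, utilization 13/14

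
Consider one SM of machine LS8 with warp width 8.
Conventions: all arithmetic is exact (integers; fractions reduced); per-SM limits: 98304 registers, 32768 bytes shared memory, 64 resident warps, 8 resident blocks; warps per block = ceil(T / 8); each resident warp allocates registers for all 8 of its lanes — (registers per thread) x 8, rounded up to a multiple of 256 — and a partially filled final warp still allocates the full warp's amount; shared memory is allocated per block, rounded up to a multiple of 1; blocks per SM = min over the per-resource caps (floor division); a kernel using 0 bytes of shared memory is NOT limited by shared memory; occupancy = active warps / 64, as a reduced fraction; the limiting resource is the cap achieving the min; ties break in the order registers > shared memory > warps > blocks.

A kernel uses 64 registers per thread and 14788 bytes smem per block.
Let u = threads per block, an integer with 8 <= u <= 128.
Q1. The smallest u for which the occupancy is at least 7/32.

Answer: u = 49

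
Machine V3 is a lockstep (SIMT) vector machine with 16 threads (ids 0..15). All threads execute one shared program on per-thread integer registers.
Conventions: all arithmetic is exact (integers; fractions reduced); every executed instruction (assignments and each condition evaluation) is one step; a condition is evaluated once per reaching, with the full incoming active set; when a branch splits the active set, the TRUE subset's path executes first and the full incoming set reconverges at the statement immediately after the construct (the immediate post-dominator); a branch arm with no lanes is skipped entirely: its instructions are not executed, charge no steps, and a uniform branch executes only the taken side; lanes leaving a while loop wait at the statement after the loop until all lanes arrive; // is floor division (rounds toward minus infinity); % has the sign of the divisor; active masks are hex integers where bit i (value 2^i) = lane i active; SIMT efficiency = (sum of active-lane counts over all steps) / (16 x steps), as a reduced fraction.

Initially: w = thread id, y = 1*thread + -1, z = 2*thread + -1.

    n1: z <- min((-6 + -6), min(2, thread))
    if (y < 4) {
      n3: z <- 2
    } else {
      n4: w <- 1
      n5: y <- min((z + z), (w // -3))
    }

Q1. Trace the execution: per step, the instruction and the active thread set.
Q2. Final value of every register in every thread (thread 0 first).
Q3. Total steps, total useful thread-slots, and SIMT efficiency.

step 0: z <- min((-6 + -6), min(2, thread)) 0xffff
step 1: eval (y < 4)                 0xffff
step 2: z <- 2                       0x001f
step 3: w <- 1                       0xffe0
step 4: y <- min((z + z), (w // -3)) 0xffe0

Answer: 5 steps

w: 0,1,2,3,4,1,1,1,1,1,1,1,1,1,1,1
y: -1,0,1,2,3,-24,-24,-24,-24,-24,-24,-24,-24,-24,-24,-24
z: 2,2,2,2,2,-12,-12,-12,-12,-12,-12,-12,-12,-12,-12,-12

steps = 5; useful = 59; efficiency = 59/80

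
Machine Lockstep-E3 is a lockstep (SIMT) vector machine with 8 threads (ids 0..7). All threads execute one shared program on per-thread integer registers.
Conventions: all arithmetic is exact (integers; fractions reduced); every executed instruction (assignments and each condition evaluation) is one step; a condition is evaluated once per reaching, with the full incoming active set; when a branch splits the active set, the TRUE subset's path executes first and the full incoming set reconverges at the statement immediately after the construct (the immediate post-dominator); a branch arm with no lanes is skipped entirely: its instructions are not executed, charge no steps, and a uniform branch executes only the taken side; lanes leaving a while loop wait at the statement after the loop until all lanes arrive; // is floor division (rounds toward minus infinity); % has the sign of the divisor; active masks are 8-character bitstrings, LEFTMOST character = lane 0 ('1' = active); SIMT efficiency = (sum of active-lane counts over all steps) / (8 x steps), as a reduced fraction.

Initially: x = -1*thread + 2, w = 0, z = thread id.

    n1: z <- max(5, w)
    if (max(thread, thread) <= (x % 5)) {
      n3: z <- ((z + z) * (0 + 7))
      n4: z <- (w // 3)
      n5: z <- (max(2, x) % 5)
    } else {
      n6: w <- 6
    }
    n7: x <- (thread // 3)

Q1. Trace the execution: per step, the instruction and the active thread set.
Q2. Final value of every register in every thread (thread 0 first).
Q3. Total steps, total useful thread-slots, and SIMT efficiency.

step 0: z <- max(5, w)               11111111
step 1: eval (max(thread, thread) <= (x % 5)) 11111111
step 2: z <- ((z + z) * (0 + 7))     11010000
step 3: z <- (w // 3)                11010000
step 4: z <- (max(2, x) % 5)         11010000
step 5: w <- 6                       00101111
step 6: x <- (thread // 3)           11111111

Answer: 7 steps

x: 0,0,0,1,1,1,2,2
w: 0,0,6,0,6,6,6,6
z: 2,2,5,2,5,5,5,5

steps = 7; useful = 38; efficiency = 38/56 = 19/28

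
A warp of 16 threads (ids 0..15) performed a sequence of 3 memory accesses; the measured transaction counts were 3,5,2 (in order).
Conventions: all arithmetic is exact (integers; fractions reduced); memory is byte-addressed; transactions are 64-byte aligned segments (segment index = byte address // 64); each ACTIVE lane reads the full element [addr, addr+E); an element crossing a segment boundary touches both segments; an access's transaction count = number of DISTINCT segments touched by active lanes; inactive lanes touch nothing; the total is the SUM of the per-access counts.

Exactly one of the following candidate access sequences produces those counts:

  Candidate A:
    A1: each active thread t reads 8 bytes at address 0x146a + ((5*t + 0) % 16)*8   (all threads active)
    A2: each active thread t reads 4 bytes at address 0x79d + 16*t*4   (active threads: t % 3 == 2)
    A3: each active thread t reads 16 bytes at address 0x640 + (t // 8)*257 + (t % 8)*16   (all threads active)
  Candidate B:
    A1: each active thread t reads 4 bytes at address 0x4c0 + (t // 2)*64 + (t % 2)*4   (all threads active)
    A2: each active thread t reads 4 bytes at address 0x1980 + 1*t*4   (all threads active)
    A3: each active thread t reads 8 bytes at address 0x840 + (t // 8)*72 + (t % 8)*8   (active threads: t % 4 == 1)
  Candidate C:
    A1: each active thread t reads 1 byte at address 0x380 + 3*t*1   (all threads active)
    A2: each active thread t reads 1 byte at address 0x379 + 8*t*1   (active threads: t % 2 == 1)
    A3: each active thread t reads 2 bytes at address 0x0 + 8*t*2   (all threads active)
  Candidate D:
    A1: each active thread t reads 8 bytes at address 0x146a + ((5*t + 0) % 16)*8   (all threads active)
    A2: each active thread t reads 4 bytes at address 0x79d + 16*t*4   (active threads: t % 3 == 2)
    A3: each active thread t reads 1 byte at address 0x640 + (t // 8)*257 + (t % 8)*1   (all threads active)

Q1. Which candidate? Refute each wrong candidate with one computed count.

A: A3 gives 5 transactions, not 2
B: A1 gives 8 transactions, not 3
C: A1 gives 1 transaction, not 3
D: all counts match (3,5,2)

Answer: D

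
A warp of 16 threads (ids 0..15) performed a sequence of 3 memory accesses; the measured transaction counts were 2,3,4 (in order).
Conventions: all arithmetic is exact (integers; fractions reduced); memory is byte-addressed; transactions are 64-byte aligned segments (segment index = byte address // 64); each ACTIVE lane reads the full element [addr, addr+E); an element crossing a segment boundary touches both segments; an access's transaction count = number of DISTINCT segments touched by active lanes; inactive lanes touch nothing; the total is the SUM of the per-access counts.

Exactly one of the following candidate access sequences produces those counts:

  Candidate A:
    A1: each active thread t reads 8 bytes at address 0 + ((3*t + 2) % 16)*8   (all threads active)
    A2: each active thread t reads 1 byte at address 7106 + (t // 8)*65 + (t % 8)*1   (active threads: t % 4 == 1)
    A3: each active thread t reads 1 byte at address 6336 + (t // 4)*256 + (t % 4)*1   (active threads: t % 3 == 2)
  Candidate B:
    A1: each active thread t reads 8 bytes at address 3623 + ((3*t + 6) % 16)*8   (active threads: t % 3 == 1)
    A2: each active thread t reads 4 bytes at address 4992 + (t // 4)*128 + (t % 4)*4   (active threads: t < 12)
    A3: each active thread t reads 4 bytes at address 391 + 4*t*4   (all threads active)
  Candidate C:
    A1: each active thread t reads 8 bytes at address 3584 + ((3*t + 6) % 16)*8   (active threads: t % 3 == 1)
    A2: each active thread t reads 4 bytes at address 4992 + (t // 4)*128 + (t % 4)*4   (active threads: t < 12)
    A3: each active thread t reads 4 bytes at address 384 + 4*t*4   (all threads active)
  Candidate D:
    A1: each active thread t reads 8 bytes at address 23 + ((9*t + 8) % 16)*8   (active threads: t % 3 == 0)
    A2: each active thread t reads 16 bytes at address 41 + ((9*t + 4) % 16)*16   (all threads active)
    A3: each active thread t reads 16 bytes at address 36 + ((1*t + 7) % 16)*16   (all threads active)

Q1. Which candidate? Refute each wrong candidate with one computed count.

A: A2 gives 2 transactions, not 3
B: A1 gives 3 transactions, not 2
D: A1 gives 3 transactions, not 2
C: all counts match (2,3,4)

Answer: C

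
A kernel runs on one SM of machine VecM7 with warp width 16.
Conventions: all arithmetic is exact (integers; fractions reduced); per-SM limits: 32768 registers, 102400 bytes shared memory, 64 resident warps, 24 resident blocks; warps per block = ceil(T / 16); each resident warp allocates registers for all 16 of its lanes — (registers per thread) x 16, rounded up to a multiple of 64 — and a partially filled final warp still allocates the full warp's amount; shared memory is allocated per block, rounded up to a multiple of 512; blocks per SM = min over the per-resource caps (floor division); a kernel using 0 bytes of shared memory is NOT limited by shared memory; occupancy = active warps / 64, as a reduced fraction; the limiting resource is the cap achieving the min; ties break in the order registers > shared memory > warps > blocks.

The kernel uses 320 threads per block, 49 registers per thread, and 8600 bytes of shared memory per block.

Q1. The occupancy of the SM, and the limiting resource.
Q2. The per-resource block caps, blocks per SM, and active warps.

Answer: occupancy 5/16, limited by registers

registers: 1 block
shared memory: 11 blocks
warps: 3 blocks
blocks: 24 blocks

Answer: 1 block, 20 active warps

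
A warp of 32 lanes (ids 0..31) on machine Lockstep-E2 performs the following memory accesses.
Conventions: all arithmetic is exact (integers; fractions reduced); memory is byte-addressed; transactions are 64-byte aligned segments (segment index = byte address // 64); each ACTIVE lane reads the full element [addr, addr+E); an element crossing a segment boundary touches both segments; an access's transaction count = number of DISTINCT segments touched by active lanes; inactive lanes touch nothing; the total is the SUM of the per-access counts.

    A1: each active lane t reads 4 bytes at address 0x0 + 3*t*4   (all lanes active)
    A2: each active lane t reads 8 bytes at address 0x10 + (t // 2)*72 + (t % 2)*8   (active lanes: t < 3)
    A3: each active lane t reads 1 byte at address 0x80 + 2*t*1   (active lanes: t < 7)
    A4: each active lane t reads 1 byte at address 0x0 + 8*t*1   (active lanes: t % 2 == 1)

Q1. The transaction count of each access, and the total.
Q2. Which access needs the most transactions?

A1: 6 transactions
A2: 2 transactions
A3: 1 transaction
A4: 4 transactions

Answer: 6,2,1,4; total 13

Answer: A1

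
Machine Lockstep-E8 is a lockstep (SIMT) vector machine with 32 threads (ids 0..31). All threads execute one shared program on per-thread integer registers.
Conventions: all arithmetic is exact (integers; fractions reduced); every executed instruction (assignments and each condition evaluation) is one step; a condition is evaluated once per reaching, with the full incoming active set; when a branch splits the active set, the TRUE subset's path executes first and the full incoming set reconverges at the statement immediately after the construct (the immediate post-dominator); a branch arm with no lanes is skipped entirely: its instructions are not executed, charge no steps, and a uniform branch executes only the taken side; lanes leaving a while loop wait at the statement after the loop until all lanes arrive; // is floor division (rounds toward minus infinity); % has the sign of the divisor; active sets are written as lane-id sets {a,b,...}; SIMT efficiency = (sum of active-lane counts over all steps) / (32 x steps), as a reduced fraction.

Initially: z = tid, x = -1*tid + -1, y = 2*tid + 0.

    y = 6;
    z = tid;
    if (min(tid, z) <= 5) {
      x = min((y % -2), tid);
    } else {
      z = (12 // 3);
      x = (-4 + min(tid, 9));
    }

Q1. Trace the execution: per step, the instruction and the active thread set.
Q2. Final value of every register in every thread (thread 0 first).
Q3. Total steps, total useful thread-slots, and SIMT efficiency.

step 0: y <- 6                       {0,1,2,3,4,5,6,7,8,9,10,11,12,13,14,15,16,17,18,19,20,21,22,23,24,25,26,27,28,29,30,31}
step 1: z <- tid                     {0,1,2,3,4,5,6,7,8,9,10,11,12,13,14,15,16,17,18,19,20,21,22,23,24,25,26,27,28,29,30,31}
step 2: eval (min(tid, z) <= 5)      {0,1,2,3,4,5,6,7,8,9,10,11,12,13,14,15,16,17,18,19,20,21,22,23,24,25,26,27,28,29,30,31}
step 3: x <- min((y % -2), tid)      {0,1,2,3,4,5}
step 4: z <- (12 // 3)               {6,7,8,9,10,11,12,13,14,15,16,17,18,19,20,21,22,23,24,25,26,27,28,29,30,31}
step 5: x <- (-4 + min(tid, 9))      {6,7,8,9,10,11,12,13,14,15,16,17,18,19,20,21,22,23,24,25,26,27,28,29,30,31}

Answer: 6 steps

z: 0,1,2,3,4,5,4,4,4,4,4,4,4,4,4,4,4,4,4,4,4,4,4,4,4,4,4,4,4,4,4,4
x: 0,0,0,0,0,0,2,3,4,5,5,5,5,5,5,5,5,5,5,5,5,5,5,5,5,5,5,5,5,5,5,5
y: 6,6,6,6,6,6,6,6,6,6,6,6,6,6,6,6,6,6,6,6,6,6,6,6,6,6,6,6,6,6,6,6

steps = 6; useful = 154; efficiency = 154/192 = 77/96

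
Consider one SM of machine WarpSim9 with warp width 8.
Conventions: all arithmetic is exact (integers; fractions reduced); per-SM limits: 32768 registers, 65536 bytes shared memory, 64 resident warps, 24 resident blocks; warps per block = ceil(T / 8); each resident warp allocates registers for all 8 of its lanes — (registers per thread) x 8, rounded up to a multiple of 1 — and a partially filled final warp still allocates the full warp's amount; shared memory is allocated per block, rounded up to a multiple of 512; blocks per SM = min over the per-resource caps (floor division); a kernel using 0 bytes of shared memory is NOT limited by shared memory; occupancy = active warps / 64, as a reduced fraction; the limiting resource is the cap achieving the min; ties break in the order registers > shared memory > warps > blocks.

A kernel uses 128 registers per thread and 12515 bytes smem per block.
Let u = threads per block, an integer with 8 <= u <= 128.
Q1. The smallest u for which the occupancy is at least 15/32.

Answer: u = 41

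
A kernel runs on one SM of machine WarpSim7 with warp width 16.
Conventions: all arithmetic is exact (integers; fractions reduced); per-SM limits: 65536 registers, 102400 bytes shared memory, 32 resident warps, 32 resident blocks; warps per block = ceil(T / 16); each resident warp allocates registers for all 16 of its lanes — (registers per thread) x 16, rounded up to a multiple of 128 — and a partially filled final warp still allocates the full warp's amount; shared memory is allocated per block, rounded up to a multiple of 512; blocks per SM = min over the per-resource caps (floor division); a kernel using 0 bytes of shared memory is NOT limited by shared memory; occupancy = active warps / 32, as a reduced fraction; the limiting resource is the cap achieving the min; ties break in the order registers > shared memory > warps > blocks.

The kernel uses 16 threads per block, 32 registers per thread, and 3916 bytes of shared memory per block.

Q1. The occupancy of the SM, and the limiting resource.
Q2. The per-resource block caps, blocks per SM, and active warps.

Answer: occupancy 25/32, limited by shared memory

registers: 128 blocks
shared memory: 25 blocks
warps: 32 blocks
blocks: 32 blocks

Answer: 25 blocks, 25 active warps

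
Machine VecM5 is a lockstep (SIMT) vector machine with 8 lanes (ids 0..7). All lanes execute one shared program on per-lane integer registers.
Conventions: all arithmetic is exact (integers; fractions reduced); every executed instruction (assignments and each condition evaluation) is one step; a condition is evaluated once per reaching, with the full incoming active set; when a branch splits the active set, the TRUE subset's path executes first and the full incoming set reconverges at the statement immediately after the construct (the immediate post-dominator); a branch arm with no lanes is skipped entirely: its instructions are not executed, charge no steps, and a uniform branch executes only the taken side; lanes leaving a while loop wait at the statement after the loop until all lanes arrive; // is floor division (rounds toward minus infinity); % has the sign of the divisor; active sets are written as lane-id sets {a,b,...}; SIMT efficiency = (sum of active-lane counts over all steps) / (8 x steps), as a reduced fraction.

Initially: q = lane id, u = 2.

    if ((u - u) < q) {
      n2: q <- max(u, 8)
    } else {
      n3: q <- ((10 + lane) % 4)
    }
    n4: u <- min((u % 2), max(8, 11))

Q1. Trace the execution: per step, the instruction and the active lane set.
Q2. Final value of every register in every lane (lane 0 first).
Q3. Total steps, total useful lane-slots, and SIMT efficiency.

step 0: eval ((u - u) < q)           {0,1,2,3,4,5,6,7}
step 1: q <- max(u, 8)               {1,2,3,4,5,6,7}
step 2: q <- ((10 + lane) % 4)       {0}
step 3: u <- min((u % 2), max(8, 11)) {0,1,2,3,4,5,6,7}

Answer: 4 steps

q: 2,8,8,8,8,8,8,8
u: 0,0,0,0,0,0,0,0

steps = 4; useful = 24; efficiency = 24/32 = 3/4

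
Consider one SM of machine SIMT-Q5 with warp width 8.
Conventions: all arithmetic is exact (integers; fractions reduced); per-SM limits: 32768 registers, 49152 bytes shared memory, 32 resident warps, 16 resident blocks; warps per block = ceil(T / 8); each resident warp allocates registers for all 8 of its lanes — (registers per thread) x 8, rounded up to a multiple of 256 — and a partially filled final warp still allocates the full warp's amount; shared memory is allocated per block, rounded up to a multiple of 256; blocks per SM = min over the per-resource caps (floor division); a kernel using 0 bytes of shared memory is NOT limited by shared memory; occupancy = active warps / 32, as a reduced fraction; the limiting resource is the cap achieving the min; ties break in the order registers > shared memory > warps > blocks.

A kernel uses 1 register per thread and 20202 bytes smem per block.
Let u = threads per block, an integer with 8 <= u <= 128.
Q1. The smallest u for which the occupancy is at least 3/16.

Answer: u = 17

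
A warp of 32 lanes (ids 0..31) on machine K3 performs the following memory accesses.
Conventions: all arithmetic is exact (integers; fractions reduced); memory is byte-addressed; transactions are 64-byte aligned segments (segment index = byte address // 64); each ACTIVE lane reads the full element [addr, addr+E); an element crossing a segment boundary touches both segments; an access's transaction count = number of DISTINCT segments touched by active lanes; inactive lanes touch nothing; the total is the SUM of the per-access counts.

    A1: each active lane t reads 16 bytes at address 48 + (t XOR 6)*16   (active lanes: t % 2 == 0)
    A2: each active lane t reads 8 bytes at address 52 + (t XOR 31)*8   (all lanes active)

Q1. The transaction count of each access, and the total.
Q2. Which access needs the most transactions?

A1: 9 transactions
A2: 5 transactions

Answer: 9,5; total 14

Answer: A1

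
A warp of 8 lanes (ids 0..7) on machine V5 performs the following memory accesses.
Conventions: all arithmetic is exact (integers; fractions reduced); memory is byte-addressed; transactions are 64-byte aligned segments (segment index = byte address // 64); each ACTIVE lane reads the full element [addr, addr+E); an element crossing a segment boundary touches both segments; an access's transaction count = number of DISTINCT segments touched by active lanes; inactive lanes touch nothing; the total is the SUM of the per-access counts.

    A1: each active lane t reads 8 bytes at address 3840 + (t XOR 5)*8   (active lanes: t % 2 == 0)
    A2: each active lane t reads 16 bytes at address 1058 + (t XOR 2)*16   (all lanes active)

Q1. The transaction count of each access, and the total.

A1: 1 transaction
A2: 3 transactions

Answer: 1,3; total 4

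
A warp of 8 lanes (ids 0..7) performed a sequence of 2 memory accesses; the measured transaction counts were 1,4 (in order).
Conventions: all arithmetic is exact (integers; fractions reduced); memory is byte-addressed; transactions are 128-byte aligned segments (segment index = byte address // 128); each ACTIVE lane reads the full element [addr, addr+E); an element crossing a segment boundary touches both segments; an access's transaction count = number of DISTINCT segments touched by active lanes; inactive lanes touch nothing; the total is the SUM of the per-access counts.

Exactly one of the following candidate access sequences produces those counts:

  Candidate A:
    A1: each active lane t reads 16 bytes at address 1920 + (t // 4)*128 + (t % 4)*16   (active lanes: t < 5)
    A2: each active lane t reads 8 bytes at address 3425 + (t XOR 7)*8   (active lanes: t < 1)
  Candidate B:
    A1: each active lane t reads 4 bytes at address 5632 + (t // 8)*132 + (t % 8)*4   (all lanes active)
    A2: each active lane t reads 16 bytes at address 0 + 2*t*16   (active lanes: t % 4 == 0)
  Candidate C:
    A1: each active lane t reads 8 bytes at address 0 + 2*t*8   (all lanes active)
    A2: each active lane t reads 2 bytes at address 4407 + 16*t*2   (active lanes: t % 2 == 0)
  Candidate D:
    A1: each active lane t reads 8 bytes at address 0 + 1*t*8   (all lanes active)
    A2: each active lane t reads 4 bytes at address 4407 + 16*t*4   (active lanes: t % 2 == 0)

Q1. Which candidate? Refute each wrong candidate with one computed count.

A: A1 gives 2 transactions, not 1
B: A2 gives 2 transactions, not 4
C: A2 gives 2 transactions, not 4
D: all counts match (1,4)

Answer: D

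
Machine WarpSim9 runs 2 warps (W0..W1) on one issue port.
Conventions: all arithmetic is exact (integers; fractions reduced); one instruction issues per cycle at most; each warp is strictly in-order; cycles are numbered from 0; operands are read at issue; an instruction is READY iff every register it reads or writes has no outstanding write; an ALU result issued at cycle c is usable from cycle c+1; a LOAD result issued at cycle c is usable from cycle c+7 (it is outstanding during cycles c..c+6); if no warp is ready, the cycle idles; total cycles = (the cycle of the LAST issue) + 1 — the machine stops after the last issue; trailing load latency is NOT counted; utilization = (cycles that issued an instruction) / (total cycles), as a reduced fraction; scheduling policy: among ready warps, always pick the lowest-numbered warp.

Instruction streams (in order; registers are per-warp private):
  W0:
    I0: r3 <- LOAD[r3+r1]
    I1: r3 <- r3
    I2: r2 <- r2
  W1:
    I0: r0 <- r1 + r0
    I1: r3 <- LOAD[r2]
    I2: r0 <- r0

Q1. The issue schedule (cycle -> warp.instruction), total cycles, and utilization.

cycle 0: W0.I0
cycle 1: W1.I0
cycle 2: W1.I1
cycle 3: W1.I2
cycle 4: idle
cycle 5: idle
cycle 6: idle
cycle 7: W0.I1
cycle 8: W0.I2

Answer: 9 cycles, utilization 2/3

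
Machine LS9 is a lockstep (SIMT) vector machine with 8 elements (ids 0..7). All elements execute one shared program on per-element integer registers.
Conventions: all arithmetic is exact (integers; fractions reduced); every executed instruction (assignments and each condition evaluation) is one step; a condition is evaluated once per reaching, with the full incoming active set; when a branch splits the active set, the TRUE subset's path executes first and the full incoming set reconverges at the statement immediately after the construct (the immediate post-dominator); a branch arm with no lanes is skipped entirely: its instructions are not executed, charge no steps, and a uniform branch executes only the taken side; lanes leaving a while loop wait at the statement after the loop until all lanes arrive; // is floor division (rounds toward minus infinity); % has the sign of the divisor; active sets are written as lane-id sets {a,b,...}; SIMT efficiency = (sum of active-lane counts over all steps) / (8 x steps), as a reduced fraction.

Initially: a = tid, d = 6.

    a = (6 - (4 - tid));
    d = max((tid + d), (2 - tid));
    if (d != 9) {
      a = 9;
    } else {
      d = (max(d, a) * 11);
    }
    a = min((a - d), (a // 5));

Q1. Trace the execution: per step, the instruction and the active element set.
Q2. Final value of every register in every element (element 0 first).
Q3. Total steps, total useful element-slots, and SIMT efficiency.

step 0: a <- (6 - (4 - tid))         {0,1,2,3,4,5,6,7}
step 1: d <- max((tid + d), (2 - tid)) {0,1,2,3,4,5,6,7}
step 2: eval (d != 9)                {0,1,2,3,4,5,6,7}
step 3: a <- 9                       {0,1,2,4,5,6,7}
step 4: d <- (max(d, a) * 11)        {3}
step 5: a <- min((a - d), (a // 5))  {0,1,2,3,4,5,6,7}

Answer: 6 steps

a: 1,1,1,-94,-1,-2,-3,-4
d: 6,7,8,99,10,11,12,13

steps = 6; useful = 40; efficiency = 40/48 = 5/6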